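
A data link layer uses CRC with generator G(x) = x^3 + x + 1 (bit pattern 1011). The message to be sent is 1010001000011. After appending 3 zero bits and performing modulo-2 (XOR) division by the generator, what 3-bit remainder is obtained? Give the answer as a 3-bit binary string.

110

Append 3 zeros: 1010001000011000. Divide by 1011 (XOR where the leading bit is 1):
  pos 0: 1010 XOR 1011 = 0001
  pos 3: 1001 XOR 1011 = 0010
  pos 5: 1000 XOR 1011 = 0011
  pos 7: 1100 XOR 1011 = 0111
  pos 8: 1111 XOR 1011 = 0100
  pos 9: 1001 XOR 1011 = 0010
  pos 11: 1000 XOR 1011 = 0011
Remainder (last 3 bits) = 110. This is the CRC / FCS.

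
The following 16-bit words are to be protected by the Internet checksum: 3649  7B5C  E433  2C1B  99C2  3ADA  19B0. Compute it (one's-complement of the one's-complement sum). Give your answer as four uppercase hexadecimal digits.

One's-complement addition (fold any carry out of bit 15 back into bit 0):
  0x3649 + 0x7B5C = 0x0B1A5
  0xB1A5 + 0xE433 = 0x195D8 → wrap carry → 0x95D9
  0x95D9 + 0x2C1B = 0x0C1F4
  0xC1F4 + 0x99C2 = 0x15BB6 → wrap carry → 0x5BB7
  0x5BB7 + 0x3ADA = 0x09691
  0x9691 + 0x19B0 = 0x0B041
One's-complement sum = 0xB041.
Checksum = ~0xB041 & 0xFFFF = 0x4FBE.

4FBE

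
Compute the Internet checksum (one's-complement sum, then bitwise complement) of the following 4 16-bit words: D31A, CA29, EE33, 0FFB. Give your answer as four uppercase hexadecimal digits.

648C

One's-complement addition (fold any carry out of bit 15 back into bit 0):
  0xD31A + 0xCA29 = 0x19D43 → wrap carry → 0x9D44
  0x9D44 + 0xEE33 = 0x18B77 → wrap carry → 0x8B78
  0x8B78 + 0x0FFB = 0x09B73
One's-complement sum = 0x9B73.
Checksum = ~0x9B73 & 0xFFFF = 0x648C.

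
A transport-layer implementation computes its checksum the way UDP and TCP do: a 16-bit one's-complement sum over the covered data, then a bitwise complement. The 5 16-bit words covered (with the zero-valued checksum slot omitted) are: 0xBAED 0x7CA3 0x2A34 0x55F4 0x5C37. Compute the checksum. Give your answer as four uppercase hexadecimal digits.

EC0E

One's-complement addition (fold any carry out of bit 15 back into bit 0):
  0xBAED + 0x7CA3 = 0x13790 → wrap carry → 0x3791
  0x3791 + 0x2A34 = 0x061C5
  0x61C5 + 0x55F4 = 0x0B7B9
  0xB7B9 + 0x5C37 = 0x113F0 → wrap carry → 0x13F1
One's-complement sum = 0x13F1.
Checksum = ~0x13F1 & 0xFFFF = 0xEC0E.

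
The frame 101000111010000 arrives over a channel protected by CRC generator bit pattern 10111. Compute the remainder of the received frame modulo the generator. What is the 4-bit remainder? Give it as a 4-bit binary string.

Modulo-2 division of 101000111010000 by 10111:
  pos 0: 10100 XOR 10111 = 00011
  pos 3: 11011 XOR 10111 = 01100
  pos 4: 11001 XOR 10111 = 01110
  pos 5: 11100 XOR 10111 = 01011
  pos 6: 10111 XOR 10111 = 00000
Remainder = 0000 (zero — the frame passes the CRC check).

0000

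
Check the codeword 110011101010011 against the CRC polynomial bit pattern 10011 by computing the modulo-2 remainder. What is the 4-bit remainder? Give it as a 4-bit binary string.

0000

Modulo-2 division of 110011101010011 by 10011:
  pos 0: 11001 XOR 10011 = 01010
  pos 1: 10101 XOR 10011 = 00110
  pos 3: 11010 XOR 10011 = 01001
  pos 4: 10011 XOR 10011 = 00000
  pos 10: 10011 XOR 10011 = 00000
Remainder = 0000 (zero — the frame passes the CRC check).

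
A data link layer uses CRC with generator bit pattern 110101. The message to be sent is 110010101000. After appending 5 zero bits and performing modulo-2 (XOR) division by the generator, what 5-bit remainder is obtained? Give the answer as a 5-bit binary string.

Append 5 zeros: 11001010100000000. Divide by 110101 (XOR where the leading bit is 1):
  pos 0: 110010 XOR 110101 = 000111
  pos 3: 111101 XOR 110101 = 001000
  pos 5: 100000 XOR 110101 = 010101
  pos 6: 101010 XOR 110101 = 011111
  pos 7: 111110 XOR 110101 = 001011
  pos 9: 101100 XOR 110101 = 011001
  pos 10: 110010 XOR 110101 = 000111
Remainder (last 5 bits) = 01110. This is the CRC / FCS.

01110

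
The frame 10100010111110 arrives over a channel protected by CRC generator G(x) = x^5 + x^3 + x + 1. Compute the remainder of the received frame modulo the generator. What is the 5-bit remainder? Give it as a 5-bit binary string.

00000

Modulo-2 division of 10100010111110 by 101011:
  pos 0: 101000 XOR 101011 = 000011
  pos 4: 111011 XOR 101011 = 010000
  pos 5: 100001 XOR 101011 = 001010
  pos 7: 101011 XOR 101011 = 000000
Remainder = 00000 (zero — the frame passes the CRC check).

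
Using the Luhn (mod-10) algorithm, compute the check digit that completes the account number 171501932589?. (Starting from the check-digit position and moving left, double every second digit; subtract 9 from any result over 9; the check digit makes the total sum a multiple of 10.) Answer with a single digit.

Partial digits right→left: 9 8 5 2 3 9 1 0 5 1 7 1
Double every second digit counting from the check-digit position (so the 1st, 3rd, 5th, ... of the partial from the right).
  doubled (with −9 where >9): 9 1 6 2 1 5 → sum 24
  kept as-is: 8 2 9 0 1 1 → sum 21
Total = 24 + 21 = 45.
Check digit = (10 − (45 mod 10)) mod 10 = 5.

5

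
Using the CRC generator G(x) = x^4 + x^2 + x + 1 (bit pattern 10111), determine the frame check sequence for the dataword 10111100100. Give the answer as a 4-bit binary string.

1111

Append 4 zeros: 101111001000000. Divide by 10111 (XOR where the leading bit is 1):
  pos 0: 10111 XOR 10111 = 00000
  pos 5: 10010 XOR 10111 = 00101
  pos 7: 10100 XOR 10111 = 00011
  pos 10: 11000 XOR 10111 = 01111
Remainder (last 4 bits) = 1111. This is the CRC / FCS.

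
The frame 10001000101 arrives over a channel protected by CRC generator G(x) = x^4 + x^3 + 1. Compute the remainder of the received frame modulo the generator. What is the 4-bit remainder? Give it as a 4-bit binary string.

0000

Modulo-2 division of 10001000101 by 11001:
  pos 0: 10001 XOR 11001 = 01000
  pos 1: 10000 XOR 11001 = 01001
  pos 2: 10010 XOR 11001 = 01011
  pos 3: 10110 XOR 11001 = 01111
  pos 4: 11111 XOR 11001 = 00110
  pos 6: 11001 XOR 11001 = 00000
Remainder = 0000 (zero — the frame passes the CRC check).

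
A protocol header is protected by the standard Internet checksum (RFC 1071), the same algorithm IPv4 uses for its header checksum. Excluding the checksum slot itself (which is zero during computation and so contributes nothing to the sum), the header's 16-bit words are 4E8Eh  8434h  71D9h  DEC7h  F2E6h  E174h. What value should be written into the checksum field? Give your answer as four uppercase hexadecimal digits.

0840

One's-complement addition (fold any carry out of bit 15 back into bit 0):
  0x4E8E + 0x8434 = 0x0D2C2
  0xD2C2 + 0x71D9 = 0x1449B → wrap carry → 0x449C
  0x449C + 0xDEC7 = 0x12363 → wrap carry → 0x2364
  0x2364 + 0xF2E6 = 0x1164A → wrap carry → 0x164B
  0x164B + 0xE174 = 0x0F7BF
One's-complement sum = 0xF7BF.
Checksum = ~0xF7BF & 0xFFFF = 0x0840.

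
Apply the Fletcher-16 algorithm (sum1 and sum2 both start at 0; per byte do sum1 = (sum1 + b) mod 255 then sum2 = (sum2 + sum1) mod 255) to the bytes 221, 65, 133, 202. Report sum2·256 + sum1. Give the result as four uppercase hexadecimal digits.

116F

Running sums (mod 255):
  after byte 0 (221): sum1=221, sum2=221
  after byte 1 (65): sum1=31, sum2=252
  after byte 2 (133): sum1=164, sum2=161
  after byte 3 (202): sum1=111, sum2=17
Checksum = sum2·256 + sum1 = 17·256 + 111 = 4463 = 0x116F.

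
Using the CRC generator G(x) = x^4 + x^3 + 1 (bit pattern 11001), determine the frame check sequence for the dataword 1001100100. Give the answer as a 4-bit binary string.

0110

Append 4 zeros: 10011001000000. Divide by 11001 (XOR where the leading bit is 1):
  pos 0: 10011 XOR 11001 = 01010
  pos 1: 10100 XOR 11001 = 01101
  pos 2: 11010 XOR 11001 = 00011
  pos 5: 11100 XOR 11001 = 00101
  pos 7: 10100 XOR 11001 = 01101
  pos 8: 11010 XOR 11001 = 00011
Remainder (last 4 bits) = 0110. This is the CRC / FCS.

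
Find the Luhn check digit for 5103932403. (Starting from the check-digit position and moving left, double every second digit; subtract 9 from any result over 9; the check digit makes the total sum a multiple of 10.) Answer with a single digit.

6

Partial digits right→left: 3 0 4 2 3 9 3 0 1 5
Double every second digit counting from the check-digit position (so the 1st, 3rd, 5th, ... of the partial from the right).
  doubled (with −9 where >9): 6 8 6 6 2 → sum 28
  kept as-is: 0 2 9 0 5 → sum 16
Total = 28 + 16 = 44.
Check digit = (10 − (44 mod 10)) mod 10 = 6.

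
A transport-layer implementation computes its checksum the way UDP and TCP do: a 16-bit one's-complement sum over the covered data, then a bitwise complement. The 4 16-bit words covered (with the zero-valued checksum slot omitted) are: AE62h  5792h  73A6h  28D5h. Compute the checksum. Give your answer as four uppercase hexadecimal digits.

5D8F

One's-complement addition (fold any carry out of bit 15 back into bit 0):
  0xAE62 + 0x5792 = 0x105F4 → wrap carry → 0x05F5
  0x05F5 + 0x73A6 = 0x0799B
  0x799B + 0x28D5 = 0x0A270
One's-complement sum = 0xA270.
Checksum = ~0xA270 & 0xFFFF = 0x5D8F.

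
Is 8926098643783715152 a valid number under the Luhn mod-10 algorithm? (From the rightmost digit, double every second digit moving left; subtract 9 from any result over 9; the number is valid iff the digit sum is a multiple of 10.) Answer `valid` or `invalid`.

valid

From the right, keep odd positions and double even positions (subtract 9 from any doubled value over 9):
  doubled (positions 2,4,...): 1 1 5 7 6 3 9 3 9 → sum 44
  kept (positions 1,3,...): 2 1 1 3 7 4 8 0 2 8 → sum 36
Total = 80.
80 mod 10 = 0, so the number is valid.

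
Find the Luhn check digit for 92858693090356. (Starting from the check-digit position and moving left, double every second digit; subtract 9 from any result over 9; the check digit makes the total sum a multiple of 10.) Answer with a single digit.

Partial digits right→left: 6 5 3 0 9 0 3 9 6 8 5 8 2 9
Double every second digit counting from the check-digit position (so the 1st, 3rd, 5th, ... of the partial from the right).
  doubled (with −9 where >9): 3 6 9 6 3 1 4 → sum 32
  kept as-is: 5 0 0 9 8 8 9 → sum 39
Total = 32 + 39 = 71.
Check digit = (10 − (71 mod 10)) mod 10 = 9.

9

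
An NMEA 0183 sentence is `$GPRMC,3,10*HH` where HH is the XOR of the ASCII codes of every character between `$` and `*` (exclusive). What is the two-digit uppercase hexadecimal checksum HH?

79

XOR the ASCII codes of the payload characters:
  'G' = 0x47 → acc = 0x47
  'P' = 0x50 → acc = 0x17
  'R' = 0x52 → acc = 0x45
  'M' = 0x4D → acc = 0x08
  'C' = 0x43 → acc = 0x4B
  ',' = 0x2C → acc = 0x67
  '3' = 0x33 → acc = 0x54
  ',' = 0x2C → acc = 0x78
  '1' = 0x31 → acc = 0x49
  '0' = 0x30 → acc = 0x79
Checksum = 0x79.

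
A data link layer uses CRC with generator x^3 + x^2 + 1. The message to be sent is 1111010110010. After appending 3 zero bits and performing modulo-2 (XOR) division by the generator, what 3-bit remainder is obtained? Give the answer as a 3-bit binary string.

111

Append 3 zeros: 1111010110010000. Divide by 1101 (XOR where the leading bit is 1):
  pos 0: 1111 XOR 1101 = 0010
  pos 2: 1001 XOR 1101 = 0100
  pos 3: 1000 XOR 1101 = 0101
  pos 4: 1011 XOR 1101 = 0110
  pos 5: 1101 XOR 1101 = 0000
  pos 11: 1000 XOR 1101 = 0101
  pos 12: 1010 XOR 1101 = 0111
Remainder (last 3 bits) = 111. This is the CRC / FCS.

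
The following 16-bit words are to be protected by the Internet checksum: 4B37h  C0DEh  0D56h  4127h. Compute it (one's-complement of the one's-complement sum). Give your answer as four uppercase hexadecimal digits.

One's-complement addition (fold any carry out of bit 15 back into bit 0):
  0x4B37 + 0xC0DE = 0x10C15 → wrap carry → 0x0C16
  0x0C16 + 0x0D56 = 0x0196C
  0x196C + 0x4127 = 0x05A93
One's-complement sum = 0x5A93.
Checksum = ~0x5A93 & 0xFFFF = 0xA56C.

A56C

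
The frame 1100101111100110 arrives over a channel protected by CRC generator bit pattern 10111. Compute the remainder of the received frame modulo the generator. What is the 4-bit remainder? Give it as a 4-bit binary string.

Modulo-2 division of 1100101111100110 by 10111:
  pos 0: 11001 XOR 10111 = 01110
  pos 1: 11100 XOR 10111 = 01011
  pos 2: 10111 XOR 10111 = 00000
  pos 7: 11110 XOR 10111 = 01001
  pos 8: 10010 XOR 10111 = 00101
  pos 10: 10111 XOR 10111 = 00000
Remainder = 0000 (zero — the frame passes the CRC check).

0000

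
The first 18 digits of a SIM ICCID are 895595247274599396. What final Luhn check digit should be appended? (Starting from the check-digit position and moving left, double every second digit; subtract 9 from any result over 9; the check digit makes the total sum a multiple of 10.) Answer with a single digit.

0

Partial digits right→left: 6 9 3 9 9 5 4 7 2 7 4 2 5 9 5 5 9 8
Double every second digit counting from the check-digit position (so the 1st, 3rd, 5th, ... of the partial from the right).
  doubled (with −9 where >9): 3 6 9 8 4 8 1 1 9 → sum 49
  kept as-is: 9 9 5 7 7 2 9 5 8 → sum 61
Total = 49 + 61 = 110.
Check digit = (10 − (110 mod 10)) mod 10 = 0.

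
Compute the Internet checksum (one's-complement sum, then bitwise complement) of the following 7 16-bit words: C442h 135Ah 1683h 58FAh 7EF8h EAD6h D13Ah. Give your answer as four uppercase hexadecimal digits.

One's-complement addition (fold any carry out of bit 15 back into bit 0):
  0xC442 + 0x135A = 0x0D79C
  0xD79C + 0x1683 = 0x0EE1F
  0xEE1F + 0x58FA = 0x14719 → wrap carry → 0x471A
  0x471A + 0x7EF8 = 0x0C612
  0xC612 + 0xEAD6 = 0x1B0E8 → wrap carry → 0xB0E9
  0xB0E9 + 0xD13A = 0x18223 → wrap carry → 0x8224
One's-complement sum = 0x8224.
Checksum = ~0x8224 & 0xFFFF = 0x7DDB.

7DDB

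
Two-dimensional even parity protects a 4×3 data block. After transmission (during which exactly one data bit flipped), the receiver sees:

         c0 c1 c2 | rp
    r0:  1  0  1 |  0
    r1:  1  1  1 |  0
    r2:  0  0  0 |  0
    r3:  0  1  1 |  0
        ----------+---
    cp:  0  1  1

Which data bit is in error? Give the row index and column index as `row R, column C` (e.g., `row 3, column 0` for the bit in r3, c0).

Recompute each row's even parity and compare to rp:
  r0: data parity 0, sent rp 0 → ok
  r1: data parity 1, sent rp 0 → mismatch
  r2: data parity 0, sent rp 0 → ok
  r3: data parity 0, sent rp 0 → ok
Recompute each column's even parity and compare to cp:
  c0: data parity 0, sent cp 0 → ok
  c1: data parity 0, sent cp 1 → mismatch
  c2: data parity 1, sent cp 1 → ok
Exactly one row (r1) and one column (c1) fail → the flipped bit is at their intersection.

row 1, column 1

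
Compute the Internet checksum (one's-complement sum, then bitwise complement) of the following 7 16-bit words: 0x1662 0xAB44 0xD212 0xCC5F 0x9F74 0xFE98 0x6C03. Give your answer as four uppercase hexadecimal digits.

95D5

One's-complement addition (fold any carry out of bit 15 back into bit 0):
  0x1662 + 0xAB44 = 0x0C1A6
  0xC1A6 + 0xD212 = 0x193B8 → wrap carry → 0x93B9
  0x93B9 + 0xCC5F = 0x16018 → wrap carry → 0x6019
  0x6019 + 0x9F74 = 0x0FF8D
  0xFF8D + 0xFE98 = 0x1FE25 → wrap carry → 0xFE26
  0xFE26 + 0x6C03 = 0x16A29 → wrap carry → 0x6A2A
One's-complement sum = 0x6A2A.
Checksum = ~0x6A2A & 0xFFFF = 0x95D5.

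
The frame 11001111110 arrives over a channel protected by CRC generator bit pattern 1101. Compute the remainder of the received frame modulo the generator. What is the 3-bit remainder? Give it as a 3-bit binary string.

Modulo-2 division of 11001111110 by 1101:
  pos 0: 1100 XOR 1101 = 0001
  pos 3: 1111 XOR 1101 = 0010
  pos 5: 1011 XOR 1101 = 0110
  pos 6: 1101 XOR 1101 = 0000
Remainder = 000 (zero — the frame passes the CRC check).

000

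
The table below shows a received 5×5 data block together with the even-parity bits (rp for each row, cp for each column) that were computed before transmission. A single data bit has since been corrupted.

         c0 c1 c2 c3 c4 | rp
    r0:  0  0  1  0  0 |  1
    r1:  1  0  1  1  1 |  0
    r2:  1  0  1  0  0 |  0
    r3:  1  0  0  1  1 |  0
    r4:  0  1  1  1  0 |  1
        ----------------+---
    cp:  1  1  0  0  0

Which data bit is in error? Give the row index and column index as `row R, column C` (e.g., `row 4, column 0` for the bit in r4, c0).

row 3, column 3

Recompute each row's even parity and compare to rp:
  r0: data parity 1, sent rp 1 → ok
  r1: data parity 0, sent rp 0 → ok
  r2: data parity 0, sent rp 0 → ok
  r3: data parity 1, sent rp 0 → mismatch
  r4: data parity 1, sent rp 1 → ok
Recompute each column's even parity and compare to cp:
  c0: data parity 1, sent cp 1 → ok
  c1: data parity 1, sent cp 1 → ok
  c2: data parity 0, sent cp 0 → ok
  c3: data parity 1, sent cp 0 → mismatch
  c4: data parity 0, sent cp 0 → ok
Exactly one row (r3) and one column (c3) fail → the flipped bit is at their intersection.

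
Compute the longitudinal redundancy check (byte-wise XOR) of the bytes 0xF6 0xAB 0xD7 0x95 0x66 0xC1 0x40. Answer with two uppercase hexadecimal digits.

F8

XOR the bytes together:
  start with 0xF6
  0xF6 ⊕ 0xAB = 0x5D
  0x5D ⊕ 0xD7 = 0x8A
  0x8A ⊕ 0x95 = 0x1F
  0x1F ⊕ 0x66 = 0x79
  0x79 ⊕ 0xC1 = 0xB8
  0xB8 ⊕ 0x40 = 0xF8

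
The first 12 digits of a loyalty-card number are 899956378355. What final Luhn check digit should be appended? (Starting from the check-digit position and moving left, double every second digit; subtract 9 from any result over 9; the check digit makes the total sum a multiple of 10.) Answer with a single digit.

9

Partial digits right→left: 5 5 3 8 7 3 6 5 9 9 9 8
Double every second digit counting from the check-digit position (so the 1st, 3rd, 5th, ... of the partial from the right).
  doubled (with −9 where >9): 1 6 5 3 9 9 → sum 33
  kept as-is: 5 8 3 5 9 8 → sum 38
Total = 33 + 38 = 71.
Check digit = (10 − (71 mod 10)) mod 10 = 9.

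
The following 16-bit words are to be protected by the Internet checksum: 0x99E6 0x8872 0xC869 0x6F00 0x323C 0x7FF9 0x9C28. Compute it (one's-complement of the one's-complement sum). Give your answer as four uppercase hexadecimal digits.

One's-complement addition (fold any carry out of bit 15 back into bit 0):
  0x99E6 + 0x8872 = 0x12258 → wrap carry → 0x2259
  0x2259 + 0xC869 = 0x0EAC2
  0xEAC2 + 0x6F00 = 0x159C2 → wrap carry → 0x59C3
  0x59C3 + 0x323C = 0x08BFF
  0x8BFF + 0x7FF9 = 0x10BF8 → wrap carry → 0x0BF9
  0x0BF9 + 0x9C28 = 0x0A821
One's-complement sum = 0xA821.
Checksum = ~0xA821 & 0xFFFF = 0x57DE.

57DE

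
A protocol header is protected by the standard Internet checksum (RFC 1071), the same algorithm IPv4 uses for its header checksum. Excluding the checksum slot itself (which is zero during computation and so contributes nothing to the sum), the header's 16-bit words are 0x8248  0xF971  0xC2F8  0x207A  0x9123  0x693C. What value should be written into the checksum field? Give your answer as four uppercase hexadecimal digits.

A672

One's-complement addition (fold any carry out of bit 15 back into bit 0):
  0x8248 + 0xF971 = 0x17BB9 → wrap carry → 0x7BBA
  0x7BBA + 0xC2F8 = 0x13EB2 → wrap carry → 0x3EB3
  0x3EB3 + 0x207A = 0x05F2D
  0x5F2D + 0x9123 = 0x0F050
  0xF050 + 0x693C = 0x1598C → wrap carry → 0x598D
One's-complement sum = 0x598D.
Checksum = ~0x598D & 0xFFFF = 0xA672.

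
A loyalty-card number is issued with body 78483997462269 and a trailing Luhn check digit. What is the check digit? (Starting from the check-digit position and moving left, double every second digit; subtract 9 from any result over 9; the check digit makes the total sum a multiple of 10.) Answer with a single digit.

1

Partial digits right→left: 9 6 2 2 6 4 7 9 9 3 8 4 8 7
Double every second digit counting from the check-digit position (so the 1st, 3rd, 5th, ... of the partial from the right).
  doubled (with −9 where >9): 9 4 3 5 9 7 7 → sum 44
  kept as-is: 6 2 4 9 3 4 7 → sum 35
Total = 44 + 35 = 79.
Check digit = (10 − (79 mod 10)) mod 10 = 1.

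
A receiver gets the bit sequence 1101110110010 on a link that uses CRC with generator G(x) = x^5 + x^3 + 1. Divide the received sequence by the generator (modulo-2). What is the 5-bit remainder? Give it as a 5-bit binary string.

00000

Modulo-2 division of 1101110110010 by 101001:
  pos 0: 110111 XOR 101001 = 011110
  pos 1: 111100 XOR 101001 = 010101
  pos 2: 101011 XOR 101001 = 000010
  pos 6: 101001 XOR 101001 = 000000
Remainder = 00000 (zero — the frame passes the CRC check).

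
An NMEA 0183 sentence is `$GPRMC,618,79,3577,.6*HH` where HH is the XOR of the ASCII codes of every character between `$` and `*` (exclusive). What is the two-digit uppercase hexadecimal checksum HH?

64

XOR the ASCII codes of the payload characters:
  'G' = 0x47 → acc = 0x47
  'P' = 0x50 → acc = 0x17
  'R' = 0x52 → acc = 0x45
  'M' = 0x4D → acc = 0x08
  'C' = 0x43 → acc = 0x4B
  ',' = 0x2C → acc = 0x67
  '6' = 0x36 → acc = 0x51
  '1' = 0x31 → acc = 0x60
  '8' = 0x38 → acc = 0x58
  ',' = 0x2C → acc = 0x74
  '7' = 0x37 → acc = 0x43
  '9' = 0x39 → acc = 0x7A
  ',' = 0x2C → acc = 0x56
  '3' = 0x33 → acc = 0x65
  '5' = 0x35 → acc = 0x50
  '7' = 0x37 → acc = 0x67
  '7' = 0x37 → acc = 0x50
  ',' = 0x2C → acc = 0x7C
  '.' = 0x2E → acc = 0x52
  '6' = 0x36 → acc = 0x64
Checksum = 0x64.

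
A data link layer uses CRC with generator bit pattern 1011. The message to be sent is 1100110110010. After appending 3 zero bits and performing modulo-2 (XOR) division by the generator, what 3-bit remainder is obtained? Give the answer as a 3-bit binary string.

Append 3 zeros: 1100110110010000. Divide by 1011 (XOR where the leading bit is 1):
  pos 0: 1100 XOR 1011 = 0111
  pos 1: 1111 XOR 1011 = 0100
  pos 2: 1001 XOR 1011 = 0010
  pos 4: 1001 XOR 1011 = 0010
  pos 6: 1010 XOR 1011 = 0001
  pos 9: 1010 XOR 1011 = 0001
  pos 12: 1000 XOR 1011 = 0011
Remainder (last 3 bits) = 011. This is the CRC / FCS.

011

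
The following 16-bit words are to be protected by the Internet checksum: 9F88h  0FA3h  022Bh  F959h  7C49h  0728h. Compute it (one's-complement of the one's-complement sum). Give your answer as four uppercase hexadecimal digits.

One's-complement addition (fold any carry out of bit 15 back into bit 0):
  0x9F88 + 0x0FA3 = 0x0AF2B
  0xAF2B + 0x022B = 0x0B156
  0xB156 + 0xF959 = 0x1AAAF → wrap carry → 0xAAB0
  0xAAB0 + 0x7C49 = 0x126F9 → wrap carry → 0x26FA
  0x26FA + 0x0728 = 0x02E22
One's-complement sum = 0x2E22.
Checksum = ~0x2E22 & 0xFFFF = 0xD1DD.

D1DD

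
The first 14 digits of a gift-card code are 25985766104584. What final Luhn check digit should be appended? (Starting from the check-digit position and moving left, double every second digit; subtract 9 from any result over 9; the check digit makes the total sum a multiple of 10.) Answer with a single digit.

Partial digits right→left: 4 8 5 4 0 1 6 6 7 5 8 9 5 2
Double every second digit counting from the check-digit position (so the 1st, 3rd, 5th, ... of the partial from the right).
  doubled (with −9 where >9): 8 1 0 3 5 7 1 → sum 25
  kept as-is: 8 4 1 6 5 9 2 → sum 35
Total = 25 + 35 = 60.
Check digit = (10 − (60 mod 10)) mod 10 = 0.

0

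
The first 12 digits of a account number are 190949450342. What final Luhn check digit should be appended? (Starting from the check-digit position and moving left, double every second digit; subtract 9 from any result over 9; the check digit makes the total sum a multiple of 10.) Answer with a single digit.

Partial digits right→left: 2 4 3 0 5 4 9 4 9 0 9 1
Double every second digit counting from the check-digit position (so the 1st, 3rd, 5th, ... of the partial from the right).
  doubled (with −9 where >9): 4 6 1 9 9 9 → sum 38
  kept as-is: 4 0 4 4 0 1 → sum 13
Total = 38 + 13 = 51.
Check digit = (10 − (51 mod 10)) mod 10 = 9.

9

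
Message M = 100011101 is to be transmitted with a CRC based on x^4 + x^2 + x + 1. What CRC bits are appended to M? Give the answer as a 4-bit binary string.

Append 4 zeros: 1000111010000. Divide by 10111 (XOR where the leading bit is 1):
  pos 0: 10001 XOR 10111 = 00110
  pos 2: 11011 XOR 10111 = 01100
  pos 3: 11000 XOR 10111 = 01111
  pos 4: 11111 XOR 10111 = 01000
  pos 5: 10000 XOR 10111 = 00111
  pos 7: 11100 XOR 10111 = 01011
  pos 8: 10110 XOR 10111 = 00001
Remainder (last 4 bits) = 0001. This is the CRC / FCS.

0001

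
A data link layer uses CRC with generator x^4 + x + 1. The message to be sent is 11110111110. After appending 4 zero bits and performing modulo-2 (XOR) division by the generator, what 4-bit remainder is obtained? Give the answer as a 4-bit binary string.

Append 4 zeros: 111101111100000. Divide by 10011 (XOR where the leading bit is 1):
  pos 0: 11110 XOR 10011 = 01101
  pos 1: 11011 XOR 10011 = 01000
  pos 2: 10001 XOR 10011 = 00010
  pos 5: 10111 XOR 10011 = 00100
  pos 7: 10000 XOR 10011 = 00011
  pos 10: 11000 XOR 10011 = 01011
Remainder (last 4 bits) = 1011. This is the CRC / FCS.

1011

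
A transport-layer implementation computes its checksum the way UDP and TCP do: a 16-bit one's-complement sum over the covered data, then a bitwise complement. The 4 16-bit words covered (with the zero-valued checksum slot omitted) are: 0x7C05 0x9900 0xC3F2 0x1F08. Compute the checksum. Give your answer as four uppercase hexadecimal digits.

One's-complement addition (fold any carry out of bit 15 back into bit 0):
  0x7C05 + 0x9900 = 0x11505 → wrap carry → 0x1506
  0x1506 + 0xC3F2 = 0x0D8F8
  0xD8F8 + 0x1F08 = 0x0F800
One's-complement sum = 0xF800.
Checksum = ~0xF800 & 0xFFFF = 0x07FF.

07FF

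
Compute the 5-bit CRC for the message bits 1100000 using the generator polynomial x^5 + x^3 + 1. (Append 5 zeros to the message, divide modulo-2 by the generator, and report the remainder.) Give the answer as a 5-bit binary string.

Append 5 zeros: 110000000000. Divide by 101001 (XOR where the leading bit is 1):
  pos 0: 110000 XOR 101001 = 011001
  pos 1: 110010 XOR 101001 = 011011
  pos 2: 110110 XOR 101001 = 011111
  pos 3: 111110 XOR 101001 = 010111
  pos 4: 101110 XOR 101001 = 000111
Remainder (last 5 bits) = 11100. This is the CRC / FCS.

11100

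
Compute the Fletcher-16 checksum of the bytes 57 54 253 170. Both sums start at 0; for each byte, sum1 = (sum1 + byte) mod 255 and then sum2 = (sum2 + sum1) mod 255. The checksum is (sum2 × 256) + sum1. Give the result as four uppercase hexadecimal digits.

2E18

Running sums (mod 255):
  after byte 0 (57): sum1=57, sum2=57
  after byte 1 (54): sum1=111, sum2=168
  after byte 2 (253): sum1=109, sum2=22
  after byte 3 (170): sum1=24, sum2=46
Checksum = sum2·256 + sum1 = 46·256 + 24 = 11800 = 0x2E18.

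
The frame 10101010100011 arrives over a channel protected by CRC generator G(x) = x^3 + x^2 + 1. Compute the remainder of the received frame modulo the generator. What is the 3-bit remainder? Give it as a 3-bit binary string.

100

Modulo-2 division of 10101010100011 by 1101:
  pos 0: 1010 XOR 1101 = 0111
  pos 1: 1111 XOR 1101 = 0010
  pos 3: 1001 XOR 1101 = 0100
  pos 4: 1000 XOR 1101 = 0101
  pos 5: 1011 XOR 1101 = 0110
  pos 6: 1100 XOR 1101 = 0001
  pos 9: 1001 XOR 1101 = 0100
  pos 10: 1001 XOR 1101 = 0100
Remainder = 100 (nonzero — an error is detected).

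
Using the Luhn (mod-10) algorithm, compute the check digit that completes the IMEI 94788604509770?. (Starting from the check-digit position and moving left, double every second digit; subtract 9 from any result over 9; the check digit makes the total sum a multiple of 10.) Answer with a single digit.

Partial digits right→left: 0 7 7 9 0 5 4 0 6 8 8 7 4 9
Double every second digit counting from the check-digit position (so the 1st, 3rd, 5th, ... of the partial from the right).
  doubled (with −9 where >9): 0 5 0 8 3 7 8 → sum 31
  kept as-is: 7 9 5 0 8 7 9 → sum 45
Total = 31 + 45 = 76.
Check digit = (10 − (76 mod 10)) mod 10 = 4.

4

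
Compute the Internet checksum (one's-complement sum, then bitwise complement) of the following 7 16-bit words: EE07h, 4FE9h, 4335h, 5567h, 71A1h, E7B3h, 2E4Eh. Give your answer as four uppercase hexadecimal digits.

One's-complement addition (fold any carry out of bit 15 back into bit 0):
  0xEE07 + 0x4FE9 = 0x13DF0 → wrap carry → 0x3DF1
  0x3DF1 + 0x4335 = 0x08126
  0x8126 + 0x5567 = 0x0D68D
  0xD68D + 0x71A1 = 0x1482E → wrap carry → 0x482F
  0x482F + 0xE7B3 = 0x12FE2 → wrap carry → 0x2FE3
  0x2FE3 + 0x2E4E = 0x05E31
One's-complement sum = 0x5E31.
Checksum = ~0x5E31 & 0xFFFF = 0xA1CE.

A1CE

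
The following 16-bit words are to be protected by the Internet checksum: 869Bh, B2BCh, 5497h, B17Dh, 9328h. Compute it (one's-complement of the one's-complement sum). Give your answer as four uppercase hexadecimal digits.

One's-complement addition (fold any carry out of bit 15 back into bit 0):
  0x869B + 0xB2BC = 0x13957 → wrap carry → 0x3958
  0x3958 + 0x5497 = 0x08DEF
  0x8DEF + 0xB17D = 0x13F6C → wrap carry → 0x3F6D
  0x3F6D + 0x9328 = 0x0D295
One's-complement sum = 0xD295.
Checksum = ~0xD295 & 0xFFFF = 0x2D6A.

2D6A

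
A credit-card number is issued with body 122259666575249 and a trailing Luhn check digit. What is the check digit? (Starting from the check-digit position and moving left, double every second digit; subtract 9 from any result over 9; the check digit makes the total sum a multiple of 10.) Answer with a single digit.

Partial digits right→left: 9 4 2 5 7 5 6 6 6 9 5 2 2 2 1
Double every second digit counting from the check-digit position (so the 1st, 3rd, 5th, ... of the partial from the right).
  doubled (with −9 where >9): 9 4 5 3 3 1 4 2 → sum 31
  kept as-is: 4 5 5 6 9 2 2 → sum 33
Total = 31 + 33 = 64.
Check digit = (10 − (64 mod 10)) mod 10 = 6.

6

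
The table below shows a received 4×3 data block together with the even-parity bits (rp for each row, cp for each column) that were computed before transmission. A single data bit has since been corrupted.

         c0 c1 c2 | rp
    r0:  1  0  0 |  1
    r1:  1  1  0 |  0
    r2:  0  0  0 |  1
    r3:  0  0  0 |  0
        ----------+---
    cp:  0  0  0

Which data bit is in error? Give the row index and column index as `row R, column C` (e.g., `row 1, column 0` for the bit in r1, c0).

row 2, column 1

Recompute each row's even parity and compare to rp:
  r0: data parity 1, sent rp 1 → ok
  r1: data parity 0, sent rp 0 → ok
  r2: data parity 0, sent rp 1 → mismatch
  r3: data parity 0, sent rp 0 → ok
Recompute each column's even parity and compare to cp:
  c0: data parity 0, sent cp 0 → ok
  c1: data parity 1, sent cp 0 → mismatch
  c2: data parity 0, sent cp 0 → ok
Exactly one row (r2) and one column (c1) fail → the flipped bit is at their intersection.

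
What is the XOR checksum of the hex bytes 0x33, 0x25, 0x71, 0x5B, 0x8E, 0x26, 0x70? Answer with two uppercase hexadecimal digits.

E4

XOR the bytes together:
  start with 0x33
  0x33 ⊕ 0x25 = 0x16
  0x16 ⊕ 0x71 = 0x67
  0x67 ⊕ 0x5B = 0x3C
  0x3C ⊕ 0x8E = 0xB2
  0xB2 ⊕ 0x26 = 0x94
  0x94 ⊕ 0x70 = 0xE4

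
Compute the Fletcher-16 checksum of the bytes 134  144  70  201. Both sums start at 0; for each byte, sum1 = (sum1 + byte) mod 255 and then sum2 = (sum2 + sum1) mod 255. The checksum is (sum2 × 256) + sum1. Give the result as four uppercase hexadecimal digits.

2227

Running sums (mod 255):
  after byte 0 (134): sum1=134, sum2=134
  after byte 1 (144): sum1=23, sum2=157
  after byte 2 (70): sum1=93, sum2=250
  after byte 3 (201): sum1=39, sum2=34
Checksum = sum2·256 + sum1 = 34·256 + 39 = 8743 = 0x2227.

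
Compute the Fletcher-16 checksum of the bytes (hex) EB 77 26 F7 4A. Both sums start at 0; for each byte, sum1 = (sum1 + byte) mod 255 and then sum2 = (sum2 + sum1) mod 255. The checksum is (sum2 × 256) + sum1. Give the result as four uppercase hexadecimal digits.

Running sums (mod 255):
  after byte 0 (EB): sum1=235, sum2=235
  after byte 1 (77): sum1=99, sum2=79
  after byte 2 (26): sum1=137, sum2=216
  after byte 3 (F7): sum1=129, sum2=90
  after byte 4 (4A): sum1=203, sum2=38
Checksum = sum2·256 + sum1 = 38·256 + 203 = 9931 = 0x26CB.

26CB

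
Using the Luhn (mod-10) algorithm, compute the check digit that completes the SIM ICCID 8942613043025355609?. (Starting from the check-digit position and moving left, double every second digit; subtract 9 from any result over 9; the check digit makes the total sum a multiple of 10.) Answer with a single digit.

Partial digits right→left: 9 0 6 5 5 3 5 2 0 3 4 0 3 1 6 2 4 9 8
Double every second digit counting from the check-digit position (so the 1st, 3rd, 5th, ... of the partial from the right).
  doubled (with −9 where >9): 9 3 1 1 0 8 6 3 8 7 → sum 46
  kept as-is: 0 5 3 2 3 0 1 2 9 → sum 25
Total = 46 + 25 = 71.
Check digit = (10 − (71 mod 10)) mod 10 = 9.

9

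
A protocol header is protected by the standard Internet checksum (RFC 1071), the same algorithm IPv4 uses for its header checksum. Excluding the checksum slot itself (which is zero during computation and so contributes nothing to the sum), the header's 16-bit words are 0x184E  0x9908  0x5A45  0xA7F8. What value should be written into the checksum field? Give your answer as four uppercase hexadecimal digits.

4C6B

One's-complement addition (fold any carry out of bit 15 back into bit 0):
  0x184E + 0x9908 = 0x0B156
  0xB156 + 0x5A45 = 0x10B9B → wrap carry → 0x0B9C
  0x0B9C + 0xA7F8 = 0x0B394
One's-complement sum = 0xB394.
Checksum = ~0xB394 & 0xFFFF = 0x4C6B.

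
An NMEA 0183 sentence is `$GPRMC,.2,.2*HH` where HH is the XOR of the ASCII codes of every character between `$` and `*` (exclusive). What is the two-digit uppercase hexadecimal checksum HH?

XOR the ASCII codes of the payload characters:
  'G' = 0x47 → acc = 0x47
  'P' = 0x50 → acc = 0x17
  'R' = 0x52 → acc = 0x45
  'M' = 0x4D → acc = 0x08
  'C' = 0x43 → acc = 0x4B
  ',' = 0x2C → acc = 0x67
  '.' = 0x2E → acc = 0x49
  '2' = 0x32 → acc = 0x7B
  ',' = 0x2C → acc = 0x57
  '.' = 0x2E → acc = 0x79
  '2' = 0x32 → acc = 0x4B
Checksum = 0x4B.

4B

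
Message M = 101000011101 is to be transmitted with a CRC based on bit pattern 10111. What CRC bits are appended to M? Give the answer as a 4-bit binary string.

0110

Append 4 zeros: 1010000111010000. Divide by 10111 (XOR where the leading bit is 1):
  pos 0: 10100 XOR 10111 = 00011
  pos 3: 11001 XOR 10111 = 01110
  pos 4: 11101 XOR 10111 = 01010
  pos 5: 10101 XOR 10111 = 00010
  pos 8: 10010 XOR 10111 = 00101
  pos 10: 10100 XOR 10111 = 00011
Remainder (last 4 bits) = 0110. This is the CRC / FCS.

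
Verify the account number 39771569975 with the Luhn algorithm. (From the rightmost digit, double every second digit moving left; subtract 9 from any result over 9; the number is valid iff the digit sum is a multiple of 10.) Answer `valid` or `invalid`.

valid

From the right, keep odd positions and double even positions (subtract 9 from any doubled value over 9):
  doubled (positions 2,4,...): 5 9 1 5 9 → sum 29
  kept (positions 1,3,...): 5 9 6 1 7 3 → sum 31
Total = 60.
60 mod 10 = 0, so the number is valid.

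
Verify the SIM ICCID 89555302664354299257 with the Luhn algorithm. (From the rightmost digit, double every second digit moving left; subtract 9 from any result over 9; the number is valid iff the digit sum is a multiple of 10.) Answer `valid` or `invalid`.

invalid

From the right, keep odd positions and double even positions (subtract 9 from any doubled value over 9):
  doubled (positions 2,4,...): 1 9 4 1 8 3 0 1 1 7 → sum 35
  kept (positions 1,3,...): 7 2 9 4 3 6 2 3 5 9 → sum 50
Total = 85.
85 mod 10 = 5, so the number is invalid.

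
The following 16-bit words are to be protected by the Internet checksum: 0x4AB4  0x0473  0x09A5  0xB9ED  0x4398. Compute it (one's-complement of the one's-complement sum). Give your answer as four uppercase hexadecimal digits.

A9AD

One's-complement addition (fold any carry out of bit 15 back into bit 0):
  0x4AB4 + 0x0473 = 0x04F27
  0x4F27 + 0x09A5 = 0x058CC
  0x58CC + 0xB9ED = 0x112B9 → wrap carry → 0x12BA
  0x12BA + 0x4398 = 0x05652
One's-complement sum = 0x5652.
Checksum = ~0x5652 & 0xFFFF = 0xA9AD.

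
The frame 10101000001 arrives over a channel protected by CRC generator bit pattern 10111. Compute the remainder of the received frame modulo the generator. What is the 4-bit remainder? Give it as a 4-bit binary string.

Modulo-2 division of 10101000001 by 10111:
  pos 0: 10101 XOR 10111 = 00010
  pos 3: 10000 XOR 10111 = 00111
  pos 5: 11100 XOR 10111 = 01011
  pos 6: 10111 XOR 10111 = 00000
Remainder = 0000 (zero — the frame passes the CRC check).

0000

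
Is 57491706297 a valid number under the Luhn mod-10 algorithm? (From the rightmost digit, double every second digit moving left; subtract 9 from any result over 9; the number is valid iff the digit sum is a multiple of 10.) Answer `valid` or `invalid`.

valid

From the right, keep odd positions and double even positions (subtract 9 from any doubled value over 9):
  doubled (positions 2,4,...): 9 3 5 9 5 → sum 31
  kept (positions 1,3,...): 7 2 0 1 4 5 → sum 19
Total = 50.
50 mod 10 = 0, so the number is valid.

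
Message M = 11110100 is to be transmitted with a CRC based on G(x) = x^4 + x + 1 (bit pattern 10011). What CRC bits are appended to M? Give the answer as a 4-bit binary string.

Append 4 zeros: 111101000000. Divide by 10011 (XOR where the leading bit is 1):
  pos 0: 11110 XOR 10011 = 01101
  pos 1: 11011 XOR 10011 = 01000
  pos 2: 10000 XOR 10011 = 00011
  pos 5: 11000 XOR 10011 = 01011
  pos 6: 10110 XOR 10011 = 00101
Remainder (last 4 bits) = 1010. This is the CRC / FCS.

1010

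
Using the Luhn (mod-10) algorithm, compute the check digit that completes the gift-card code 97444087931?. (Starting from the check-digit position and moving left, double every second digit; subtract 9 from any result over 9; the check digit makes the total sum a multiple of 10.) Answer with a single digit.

Partial digits right→left: 1 3 9 7 8 0 4 4 4 7 9
Double every second digit counting from the check-digit position (so the 1st, 3rd, 5th, ... of the partial from the right).
  doubled (with −9 where >9): 2 9 7 8 8 9 → sum 43
  kept as-is: 3 7 0 4 7 → sum 21
Total = 43 + 21 = 64.
Check digit = (10 − (64 mod 10)) mod 10 = 6.

6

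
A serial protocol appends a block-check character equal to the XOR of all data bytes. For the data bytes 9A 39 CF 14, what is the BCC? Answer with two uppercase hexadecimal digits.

78

XOR the bytes together:
  start with 0x9A
  0x9A ⊕ 0x39 = 0xA3
  0xA3 ⊕ 0xCF = 0x6C
  0x6C ⊕ 0x14 = 0x78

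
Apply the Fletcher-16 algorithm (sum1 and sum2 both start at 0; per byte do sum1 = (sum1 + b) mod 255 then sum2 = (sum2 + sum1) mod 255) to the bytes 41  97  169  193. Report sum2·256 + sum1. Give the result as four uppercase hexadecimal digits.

DDF5

Running sums (mod 255):
  after byte 0 (41): sum1=41, sum2=41
  after byte 1 (97): sum1=138, sum2=179
  after byte 2 (169): sum1=52, sum2=231
  after byte 3 (193): sum1=245, sum2=221
Checksum = sum2·256 + sum1 = 221·256 + 245 = 56821 = 0xDDF5.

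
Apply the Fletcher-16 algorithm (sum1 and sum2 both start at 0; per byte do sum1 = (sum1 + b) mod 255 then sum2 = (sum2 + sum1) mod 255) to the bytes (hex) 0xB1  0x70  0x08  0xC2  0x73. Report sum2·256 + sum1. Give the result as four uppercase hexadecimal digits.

Running sums (mod 255):
  after byte 0 (0xB1): sum1=177, sum2=177
  after byte 1 (0x70): sum1=34, sum2=211
  after byte 2 (0x08): sum1=42, sum2=253
  after byte 3 (0xC2): sum1=236, sum2=234
  after byte 4 (0x73): sum1=96, sum2=75
Checksum = sum2·256 + sum1 = 75·256 + 96 = 19296 = 0x4B60.

4B60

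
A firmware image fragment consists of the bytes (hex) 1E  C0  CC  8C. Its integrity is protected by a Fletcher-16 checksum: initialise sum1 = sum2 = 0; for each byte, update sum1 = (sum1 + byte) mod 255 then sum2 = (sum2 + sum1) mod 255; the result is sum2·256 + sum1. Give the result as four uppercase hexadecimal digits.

Running sums (mod 255):
  after byte 0 (1E): sum1=30, sum2=30
  after byte 1 (C0): sum1=222, sum2=252
  after byte 2 (CC): sum1=171, sum2=168
  after byte 3 (8C): sum1=56, sum2=224
Checksum = sum2·256 + sum1 = 224·256 + 56 = 57400 = 0xE038.

E038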